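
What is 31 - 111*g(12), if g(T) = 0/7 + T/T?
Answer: -80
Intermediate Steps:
g(T) = 1 (g(T) = 0*(⅐) + 1 = 0 + 1 = 1)
31 - 111*g(12) = 31 - 111*1 = 31 - 111 = -80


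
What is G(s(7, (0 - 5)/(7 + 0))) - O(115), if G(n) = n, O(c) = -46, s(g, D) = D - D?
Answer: 46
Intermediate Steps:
s(g, D) = 0
G(s(7, (0 - 5)/(7 + 0))) - O(115) = 0 - 1*(-46) = 0 + 46 = 46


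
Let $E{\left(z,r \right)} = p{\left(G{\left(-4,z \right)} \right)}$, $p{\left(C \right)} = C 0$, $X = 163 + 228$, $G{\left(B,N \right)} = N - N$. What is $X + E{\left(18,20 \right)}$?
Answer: $391$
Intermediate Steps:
$G{\left(B,N \right)} = 0$
$X = 391$
$p{\left(C \right)} = 0$
$E{\left(z,r \right)} = 0$
$X + E{\left(18,20 \right)} = 391 + 0 = 391$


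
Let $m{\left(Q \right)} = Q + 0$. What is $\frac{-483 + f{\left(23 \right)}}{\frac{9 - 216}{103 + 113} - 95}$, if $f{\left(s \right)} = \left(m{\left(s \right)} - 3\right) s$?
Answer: $\frac{552}{2303} \approx 0.23969$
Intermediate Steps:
$m{\left(Q \right)} = Q$
$f{\left(s \right)} = s \left(-3 + s\right)$ ($f{\left(s \right)} = \left(s - 3\right) s = \left(-3 + s\right) s = s \left(-3 + s\right)$)
$\frac{-483 + f{\left(23 \right)}}{\frac{9 - 216}{103 + 113} - 95} = \frac{-483 + 23 \left(-3 + 23\right)}{\frac{9 - 216}{103 + 113} - 95} = \frac{-483 + 23 \cdot 20}{- \frac{207}{216} - 95} = \frac{-483 + 460}{\left(-207\right) \frac{1}{216} - 95} = - \frac{23}{- \frac{23}{24} - 95} = - \frac{23}{- \frac{2303}{24}} = \left(-23\right) \left(- \frac{24}{2303}\right) = \frac{552}{2303}$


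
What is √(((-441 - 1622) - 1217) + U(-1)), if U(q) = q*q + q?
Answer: 4*I*√205 ≈ 57.271*I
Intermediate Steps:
U(q) = q + q² (U(q) = q² + q = q + q²)
√(((-441 - 1622) - 1217) + U(-1)) = √(((-441 - 1622) - 1217) - (1 - 1)) = √((-2063 - 1217) - 1*0) = √(-3280 + 0) = √(-3280) = 4*I*√205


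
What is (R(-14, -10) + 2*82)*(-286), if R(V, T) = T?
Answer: -44044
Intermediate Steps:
(R(-14, -10) + 2*82)*(-286) = (-10 + 2*82)*(-286) = (-10 + 164)*(-286) = 154*(-286) = -44044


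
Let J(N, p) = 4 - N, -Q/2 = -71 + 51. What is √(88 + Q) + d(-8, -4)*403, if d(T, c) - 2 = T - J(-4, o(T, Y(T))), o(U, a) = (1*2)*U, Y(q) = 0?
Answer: -5642 + 8*√2 ≈ -5630.7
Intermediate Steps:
Q = 40 (Q = -2*(-71 + 51) = -2*(-20) = 40)
o(U, a) = 2*U
d(T, c) = -6 + T (d(T, c) = 2 + (T - (4 - 1*(-4))) = 2 + (T - (4 + 4)) = 2 + (T - 1*8) = 2 + (T - 8) = 2 + (-8 + T) = -6 + T)
√(88 + Q) + d(-8, -4)*403 = √(88 + 40) + (-6 - 8)*403 = √128 - 14*403 = 8*√2 - 5642 = -5642 + 8*√2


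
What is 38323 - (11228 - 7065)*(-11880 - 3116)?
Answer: 62466671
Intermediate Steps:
38323 - (11228 - 7065)*(-11880 - 3116) = 38323 - 4163*(-14996) = 38323 - 1*(-62428348) = 38323 + 62428348 = 62466671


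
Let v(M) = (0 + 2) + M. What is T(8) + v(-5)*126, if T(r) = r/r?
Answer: -377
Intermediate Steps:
v(M) = 2 + M
T(r) = 1
T(8) + v(-5)*126 = 1 + (2 - 5)*126 = 1 - 3*126 = 1 - 378 = -377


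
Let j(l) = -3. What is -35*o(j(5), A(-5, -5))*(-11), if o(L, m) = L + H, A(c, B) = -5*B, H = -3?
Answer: -2310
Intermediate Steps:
o(L, m) = -3 + L (o(L, m) = L - 3 = -3 + L)
-35*o(j(5), A(-5, -5))*(-11) = -35*(-3 - 3)*(-11) = -35*(-6)*(-11) = 210*(-11) = -2310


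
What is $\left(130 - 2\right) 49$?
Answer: $6272$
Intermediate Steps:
$\left(130 - 2\right) 49 = 128 \cdot 49 = 6272$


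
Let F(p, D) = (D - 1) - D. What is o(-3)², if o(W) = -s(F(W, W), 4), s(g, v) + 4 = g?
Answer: 25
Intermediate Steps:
F(p, D) = -1 (F(p, D) = (-1 + D) - D = -1)
s(g, v) = -4 + g
o(W) = 5 (o(W) = -(-4 - 1) = -1*(-5) = 5)
o(-3)² = 5² = 25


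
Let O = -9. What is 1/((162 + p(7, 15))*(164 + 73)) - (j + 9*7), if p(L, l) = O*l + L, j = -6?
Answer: -459305/8058 ≈ -57.000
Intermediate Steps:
p(L, l) = L - 9*l (p(L, l) = -9*l + L = L - 9*l)
1/((162 + p(7, 15))*(164 + 73)) - (j + 9*7) = 1/((162 + (7 - 9*15))*(164 + 73)) - (-6 + 9*7) = 1/((162 + (7 - 135))*237) - (-6 + 63) = 1/((162 - 128)*237) - 1*57 = 1/(34*237) - 57 = 1/8058 - 57 = -459305/8058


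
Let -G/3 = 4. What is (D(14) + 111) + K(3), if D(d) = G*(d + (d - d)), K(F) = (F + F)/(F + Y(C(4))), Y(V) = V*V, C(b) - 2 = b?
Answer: -739/13 ≈ -56.846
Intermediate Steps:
C(b) = 2 + b
G = -12 (G = -3*4 = -12)
Y(V) = V**2
K(F) = 2*F/(36 + F) (K(F) = (F + F)/(F + (2 + 4)**2) = (2*F)/(F + 6**2) = (2*F)/(F + 36) = (2*F)/(36 + F) = 2*F/(36 + F))
D(d) = -12*d (D(d) = -12*(d + (d - d)) = -12*(d + 0) = -12*d)
(D(14) + 111) + K(3) = (-12*14 + 111) + 2*3/(36 + 3) = (-168 + 111) + 2*3/39 = -57 + 2*3*(1/39) = -57 + 2/13 = -739/13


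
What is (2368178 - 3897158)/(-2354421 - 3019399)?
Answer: 76449/268691 ≈ 0.28452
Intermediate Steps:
(2368178 - 3897158)/(-2354421 - 3019399) = -1528980/(-5373820) = -1528980*(-1/5373820) = 76449/268691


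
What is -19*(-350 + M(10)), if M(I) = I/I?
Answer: 6631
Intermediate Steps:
M(I) = 1
-19*(-350 + M(10)) = -19*(-350 + 1) = -19*(-349) = 6631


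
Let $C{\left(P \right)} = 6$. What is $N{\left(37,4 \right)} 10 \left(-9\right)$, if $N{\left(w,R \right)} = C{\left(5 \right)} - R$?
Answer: $-180$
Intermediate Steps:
$N{\left(w,R \right)} = 6 - R$
$N{\left(37,4 \right)} 10 \left(-9\right) = \left(6 - 4\right) 10 \left(-9\right) = \left(6 - 4\right) \left(-90\right) = 2 \left(-90\right) = -180$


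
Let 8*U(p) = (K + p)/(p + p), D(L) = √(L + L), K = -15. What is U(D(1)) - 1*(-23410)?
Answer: 374561/16 - 15*√2/32 ≈ 23409.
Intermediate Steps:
D(L) = √2*√L (D(L) = √(2*L) = √2*√L)
U(p) = (-15 + p)/(16*p) (U(p) = ((-15 + p)/(p + p))/8 = ((-15 + p)/((2*p)))/8 = ((-15 + p)*(1/(2*p)))/8 = ((-15 + p)/(2*p))/8 = (-15 + p)/(16*p))
U(D(1)) - 1*(-23410) = (-15 + √2*√1)/(16*((√2*√1))) - 1*(-23410) = (-15 + √2*1)/(16*((√2*1))) + 23410 = (-15 + √2)/(16*(√2)) + 23410 = (√2/2)*(-15 + √2)/16 + 23410 = √2*(-15 + √2)/32 + 23410 = 23410 + √2*(-15 + √2)/32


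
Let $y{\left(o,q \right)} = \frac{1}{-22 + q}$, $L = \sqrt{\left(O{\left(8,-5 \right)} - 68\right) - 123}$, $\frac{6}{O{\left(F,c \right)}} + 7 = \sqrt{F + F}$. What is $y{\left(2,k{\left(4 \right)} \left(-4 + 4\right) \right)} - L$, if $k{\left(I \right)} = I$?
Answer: $- \frac{1}{22} - i \sqrt{193} \approx -0.045455 - 13.892 i$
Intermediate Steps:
$O{\left(F,c \right)} = \frac{6}{-7 + \sqrt{2} \sqrt{F}}$ ($O{\left(F,c \right)} = \frac{6}{-7 + \sqrt{F + F}} = \frac{6}{-7 + \sqrt{2 F}} = \frac{6}{-7 + \sqrt{2} \sqrt{F}}$)
$L = i \sqrt{193}$ ($L = \sqrt{\left(\frac{6}{-7 + \sqrt{2} \sqrt{8}} - 68\right) - 123} = \sqrt{\left(\frac{6}{-7 + \sqrt{2} \cdot 2 \sqrt{2}} - 68\right) - 123} = \sqrt{\left(\frac{6}{-7 + 4} - 68\right) - 123} = \sqrt{\left(\frac{6}{-3} - 68\right) - 123} = \sqrt{\left(6 \left(- \frac{1}{3}\right) - 68\right) - 123} = \sqrt{\left(-2 - 68\right) - 123} = \sqrt{-70 - 123} = \sqrt{-193} = i \sqrt{193} \approx 13.892 i$)
$y{\left(2,k{\left(4 \right)} \left(-4 + 4\right) \right)} - L = \frac{1}{-22 + 4 \left(-4 + 4\right)} - i \sqrt{193} = \frac{1}{-22 + 4 \cdot 0} - i \sqrt{193} = \frac{1}{-22 + 0} - i \sqrt{193} = \frac{1}{-22} - i \sqrt{193} = - \frac{1}{22} - i \sqrt{193}$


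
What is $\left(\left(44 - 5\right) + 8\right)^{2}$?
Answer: $2209$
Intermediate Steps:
$\left(\left(44 - 5\right) + 8\right)^{2} = \left(39 + 8\right)^{2} = 47^{2} = 2209$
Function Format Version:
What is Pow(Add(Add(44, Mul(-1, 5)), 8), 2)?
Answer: 2209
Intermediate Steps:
Pow(Add(Add(44, Mul(-1, 5)), 8), 2) = Pow(Add(Add(44, -5), 8), 2) = Pow(Add(39, 8), 2) = Pow(47, 2) = 2209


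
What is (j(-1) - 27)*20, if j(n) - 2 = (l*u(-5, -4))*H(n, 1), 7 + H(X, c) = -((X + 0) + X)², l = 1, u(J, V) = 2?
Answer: -940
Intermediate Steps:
H(X, c) = -7 - 4*X² (H(X, c) = -7 - ((X + 0) + X)² = -7 - (X + X)² = -7 - (2*X)² = -7 - 4*X²)
j(n) = -12 - 8*n² (j(n) = 2 + (1*2)*(-7 - 4*n²) = 2 + 2*(-7 - 4*n²) = 2 + (-14 - 8*n²) = -12 - 8*n²)
(j(-1) - 27)*20 = ((-12 - 8*(-1)²) - 27)*20 = ((-12 - 8*1) - 27)*20 = ((-12 - 8) - 27)*20 = (-20 - 27)*20 = -47*20 = -940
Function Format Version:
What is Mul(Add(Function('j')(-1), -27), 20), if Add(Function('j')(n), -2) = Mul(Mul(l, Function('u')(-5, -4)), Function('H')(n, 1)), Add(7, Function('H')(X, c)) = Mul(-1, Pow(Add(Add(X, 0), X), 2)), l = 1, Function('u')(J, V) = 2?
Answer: -940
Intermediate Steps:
Function('H')(X, c) = Add(-7, Mul(-4, Pow(X, 2))) (Function('H')(X, c) = Add(-7, Mul(-1, Pow(Add(Add(X, 0), X), 2))) = Add(-7, Mul(-1, Pow(Add(X, X), 2))) = Add(-7, Mul(-1, Pow(Mul(2, X), 2))) = Add(-7, Mul(-1, Mul(4, Pow(X, 2)))) = Add(-7, Mul(-4, Pow(X, 2))))
Function('j')(n) = Add(-12, Mul(-8, Pow(n, 2))) (Function('j')(n) = Add(2, Mul(Mul(1, 2), Add(-7, Mul(-4, Pow(n, 2))))) = Add(2, Mul(2, Add(-7, Mul(-4, Pow(n, 2))))) = Add(2, Add(-14, Mul(-8, Pow(n, 2)))) = Add(-12, Mul(-8, Pow(n, 2))))
Mul(Add(Function('j')(-1), -27), 20) = Mul(Add(Add(-12, Mul(-8, Pow(-1, 2))), -27), 20) = Mul(Add(Add(-12, Mul(-8, 1)), -27), 20) = Mul(Add(Add(-12, -8), -27), 20) = Mul(Add(-20, -27), 20) = Mul(-47, 20) = -940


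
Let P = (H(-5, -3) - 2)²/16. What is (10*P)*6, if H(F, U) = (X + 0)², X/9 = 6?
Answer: 31842735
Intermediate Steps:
X = 54 (X = 9*6 = 54)
H(F, U) = 2916 (H(F, U) = (54 + 0)² = 54² = 2916)
P = 2122849/4 (P = (2916 - 2)²/16 = 2914²*(1/16) = 8491396*(1/16) = 2122849/4 ≈ 5.3071e+5)
(10*P)*6 = (10*(2122849/4))*6 = (10614245/2)*6 = 31842735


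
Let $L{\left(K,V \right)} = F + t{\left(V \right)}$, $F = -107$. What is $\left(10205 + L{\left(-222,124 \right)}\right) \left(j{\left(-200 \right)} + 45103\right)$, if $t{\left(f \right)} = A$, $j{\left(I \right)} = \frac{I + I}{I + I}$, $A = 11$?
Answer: $455956336$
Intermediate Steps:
$j{\left(I \right)} = 1$ ($j{\left(I \right)} = \frac{2 I}{2 I} = 2 I \frac{1}{2 I} = 1$)
$t{\left(f \right)} = 11$
$L{\left(K,V \right)} = -96$ ($L{\left(K,V \right)} = -107 + 11 = -96$)
$\left(10205 + L{\left(-222,124 \right)}\right) \left(j{\left(-200 \right)} + 45103\right) = \left(10205 - 96\right) \left(1 + 45103\right) = 10109 \cdot 45104 = 455956336$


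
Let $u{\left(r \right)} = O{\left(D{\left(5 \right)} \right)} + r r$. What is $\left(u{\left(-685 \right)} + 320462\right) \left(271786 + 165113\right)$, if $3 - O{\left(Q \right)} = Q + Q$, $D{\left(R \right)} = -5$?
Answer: $345019140300$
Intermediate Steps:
$O{\left(Q \right)} = 3 - 2 Q$ ($O{\left(Q \right)} = 3 - \left(Q + Q\right) = 3 - 2 Q$)
$u{\left(r \right)} = 13 + r^{2}$ ($u{\left(r \right)} = \left(3 - -10\right) + r r = \left(3 + 10\right) + r^{2} = 13 + r^{2}$)
$\left(u{\left(-685 \right)} + 320462\right) \left(271786 + 165113\right) = \left(\left(13 + \left(-685\right)^{2}\right) + 320462\right) \left(271786 + 165113\right) = \left(\left(13 + 469225\right) + 320462\right) 436899 = \left(469238 + 320462\right) 436899 = 789700 \cdot 436899 = 345019140300$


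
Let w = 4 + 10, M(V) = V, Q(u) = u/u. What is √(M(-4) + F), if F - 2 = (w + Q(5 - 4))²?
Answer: √223 ≈ 14.933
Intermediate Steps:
Q(u) = 1
w = 14
F = 227 (F = 2 + (14 + 1)² = 2 + 15² = 2 + 225 = 227)
√(M(-4) + F) = √(-4 + 227) = √223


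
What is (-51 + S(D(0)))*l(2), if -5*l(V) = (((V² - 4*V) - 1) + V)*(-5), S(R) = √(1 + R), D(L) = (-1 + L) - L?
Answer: 153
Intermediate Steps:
D(L) = -1
l(V) = -1 + V² - 3*V (l(V) = -(((V² - 4*V) - 1) + V)*(-5)/5 = -((-1 + V² - 4*V) + V)*(-5)/5 = -(-1 + V² - 3*V)*(-5)/5 = -(5 - 5*V² + 15*V)/5 = -1 + V² - 3*V)
(-51 + S(D(0)))*l(2) = (-51 + √(1 - 1))*(-1 + 2² - 3*2) = (-51 + √0)*(-1 + 4 - 6) = (-51 + 0)*(-3) = -51*(-3) = 153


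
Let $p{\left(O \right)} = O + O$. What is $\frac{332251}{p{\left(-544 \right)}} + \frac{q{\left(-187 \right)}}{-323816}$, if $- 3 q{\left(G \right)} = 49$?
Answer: $- \frac{2373268501}{7771584} \approx -305.38$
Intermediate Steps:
$p{\left(O \right)} = 2 O$
$q{\left(G \right)} = - \frac{49}{3}$ ($q{\left(G \right)} = \left(- \frac{1}{3}\right) 49 = - \frac{49}{3}$)
$\frac{332251}{p{\left(-544 \right)}} + \frac{q{\left(-187 \right)}}{-323816} = \frac{332251}{2 \left(-544\right)} - \frac{49}{3 \left(-323816\right)} = \frac{332251}{-1088} - - \frac{49}{971448} = 332251 \left(- \frac{1}{1088}\right) + \frac{49}{971448} = - \frac{332251}{1088} + \frac{49}{971448} = - \frac{2373268501}{7771584}$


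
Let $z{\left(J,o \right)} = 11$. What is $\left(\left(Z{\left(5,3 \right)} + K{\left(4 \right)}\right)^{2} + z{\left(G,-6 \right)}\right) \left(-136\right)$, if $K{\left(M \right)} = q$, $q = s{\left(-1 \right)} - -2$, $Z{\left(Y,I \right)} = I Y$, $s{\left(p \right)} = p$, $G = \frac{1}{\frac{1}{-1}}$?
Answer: $-36312$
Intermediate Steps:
$G = -1$ ($G = \frac{1}{-1} = -1$)
$q = 1$ ($q = -1 - -2 = -1 + 2 = 1$)
$K{\left(M \right)} = 1$
$\left(\left(Z{\left(5,3 \right)} + K{\left(4 \right)}\right)^{2} + z{\left(G,-6 \right)}\right) \left(-136\right) = \left(\left(3 \cdot 5 + 1\right)^{2} + 11\right) \left(-136\right) = \left(\left(15 + 1\right)^{2} + 11\right) \left(-136\right) = \left(16^{2} + 11\right) \left(-136\right) = \left(256 + 11\right) \left(-136\right) = 267 \left(-136\right) = -36312$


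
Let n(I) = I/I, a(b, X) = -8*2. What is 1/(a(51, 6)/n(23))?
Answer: -1/16 ≈ -0.062500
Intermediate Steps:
a(b, X) = -16
n(I) = 1
1/(a(51, 6)/n(23)) = 1/(-16/1) = 1/(-16*1) = 1/(-16) = -1/16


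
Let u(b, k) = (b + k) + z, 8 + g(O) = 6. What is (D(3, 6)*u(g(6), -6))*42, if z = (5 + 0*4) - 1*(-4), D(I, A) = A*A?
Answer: 1512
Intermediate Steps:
g(O) = -2 (g(O) = -8 + 6 = -2)
D(I, A) = A²
z = 9 (z = (5 + 0) + 4 = 5 + 4 = 9)
u(b, k) = 9 + b + k (u(b, k) = (b + k) + 9 = 9 + b + k)
(D(3, 6)*u(g(6), -6))*42 = (6²*(9 - 2 - 6))*42 = (36*1)*42 = 36*42 = 1512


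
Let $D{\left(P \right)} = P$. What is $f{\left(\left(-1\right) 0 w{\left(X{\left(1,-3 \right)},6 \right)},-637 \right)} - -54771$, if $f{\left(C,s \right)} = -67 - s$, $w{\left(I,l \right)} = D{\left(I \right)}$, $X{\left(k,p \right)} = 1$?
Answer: $55341$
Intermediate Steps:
$w{\left(I,l \right)} = I$
$f{\left(\left(-1\right) 0 w{\left(X{\left(1,-3 \right)},6 \right)},-637 \right)} - -54771 = \left(-67 - -637\right) - -54771 = \left(-67 + 637\right) + 54771 = 570 + 54771 = 55341$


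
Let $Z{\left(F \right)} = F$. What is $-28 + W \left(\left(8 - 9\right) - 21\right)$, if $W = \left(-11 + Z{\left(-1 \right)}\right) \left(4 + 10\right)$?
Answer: $3668$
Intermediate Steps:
$W = -168$ ($W = \left(-11 - 1\right) \left(4 + 10\right) = \left(-12\right) 14 = -168$)
$-28 + W \left(\left(8 - 9\right) - 21\right) = -28 - 168 \left(\left(8 - 9\right) - 21\right) = -28 - 168 \left(-1 - 21\right) = -28 - -3696 = -28 + 3696 = 3668$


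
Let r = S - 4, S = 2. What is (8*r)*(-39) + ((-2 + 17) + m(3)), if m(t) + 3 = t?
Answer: 639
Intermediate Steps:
r = -2 (r = 2 - 4 = -2)
m(t) = -3 + t
(8*r)*(-39) + ((-2 + 17) + m(3)) = (8*(-2))*(-39) + ((-2 + 17) + (-3 + 3)) = -16*(-39) + (15 + 0) = 624 + 15 = 639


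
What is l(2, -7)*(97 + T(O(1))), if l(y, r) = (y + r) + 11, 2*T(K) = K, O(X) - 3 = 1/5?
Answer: 2958/5 ≈ 591.60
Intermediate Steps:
O(X) = 16/5 (O(X) = 3 + 1/5 = 16/5)
T(K) = K/2
l(y, r) = 11 + r + y (l(y, r) = (r + y) + 11 = 11 + r + y)
l(2, -7)*(97 + T(O(1))) = (11 - 7 + 2)*(97 + (1/2)*(16/5)) = 6*(97 + 8/5) = 6*(493/5) = 2958/5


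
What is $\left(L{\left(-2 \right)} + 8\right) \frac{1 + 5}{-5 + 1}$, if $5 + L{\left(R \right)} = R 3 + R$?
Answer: $\frac{15}{2} \approx 7.5$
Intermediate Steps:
$L{\left(R \right)} = -5 + 4 R$ ($L{\left(R \right)} = -5 + \left(R 3 + R\right) = -5 + \left(3 R + R\right) = -5 + 4 R$)
$\left(L{\left(-2 \right)} + 8\right) \frac{1 + 5}{-5 + 1} = \left(\left(-5 + 4 \left(-2\right)\right) + 8\right) \frac{1 + 5}{-5 + 1} = \left(\left(-5 - 8\right) + 8\right) \frac{6}{-4} = \left(-13 + 8\right) 6 \left(- \frac{1}{4}\right) = \left(-5\right) \left(- \frac{3}{2}\right) = \frac{15}{2}$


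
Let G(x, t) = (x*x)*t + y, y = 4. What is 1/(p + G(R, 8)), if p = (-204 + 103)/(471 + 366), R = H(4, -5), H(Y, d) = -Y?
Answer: 837/110383 ≈ 0.0075827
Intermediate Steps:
R = -4 (R = -1*4 = -4)
G(x, t) = 4 + t*x² (G(x, t) = (x*x)*t + 4 = x²*t + 4 = t*x² + 4 = 4 + t*x²)
p = -101/837 ≈ -0.12067
1/(p + G(R, 8)) = 1/(-101/837 + (4 + 8*(-4)²)) = 1/(-101/837 + (4 + 8*16)) = 1/(-101/837 + (4 + 128)) = 1/(-101/837 + 132) = 1/(110383/837) = 837/110383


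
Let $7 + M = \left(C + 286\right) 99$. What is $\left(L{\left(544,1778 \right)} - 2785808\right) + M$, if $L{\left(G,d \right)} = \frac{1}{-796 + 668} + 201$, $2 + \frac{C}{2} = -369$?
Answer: $- \frac{362337025}{128} \approx -2.8308 \cdot 10^{6}$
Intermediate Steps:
$C = -742$ ($C = -4 + 2 \left(-369\right) = -4 - 738 = -742$)
$L{\left(G,d \right)} = \frac{25727}{128}$ ($L{\left(G,d \right)} = \frac{1}{-128} + 201 = - \frac{1}{128} + 201 = \frac{25727}{128}$)
$M = -45151$ ($M = -7 + \left(-742 + 286\right) 99 = -7 - 45144 = -45151$)
$\left(L{\left(544,1778 \right)} - 2785808\right) + M = \left(\frac{25727}{128} - 2785808\right) - 45151 = - \frac{356557697}{128} - 45151 = - \frac{362337025}{128}$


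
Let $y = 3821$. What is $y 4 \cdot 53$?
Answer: $810052$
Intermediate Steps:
$y 4 \cdot 53 = 3821 \cdot 4 \cdot 53 = 3821 \cdot 212 = 810052$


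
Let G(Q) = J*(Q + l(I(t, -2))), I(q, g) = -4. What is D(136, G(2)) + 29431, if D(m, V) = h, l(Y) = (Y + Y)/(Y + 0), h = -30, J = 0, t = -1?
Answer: 29401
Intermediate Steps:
l(Y) = 2 (l(Y) = (2*Y)/Y = 2)
G(Q) = 0 (G(Q) = 0*(Q + 2) = 0*(2 + Q) = 0)
D(m, V) = -30
D(136, G(2)) + 29431 = -30 + 29431 = 29401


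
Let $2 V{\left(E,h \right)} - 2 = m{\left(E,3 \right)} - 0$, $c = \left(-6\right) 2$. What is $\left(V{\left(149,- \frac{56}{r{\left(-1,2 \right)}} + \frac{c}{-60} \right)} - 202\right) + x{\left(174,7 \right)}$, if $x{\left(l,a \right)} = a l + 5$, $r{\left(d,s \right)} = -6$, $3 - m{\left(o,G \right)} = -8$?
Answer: $\frac{2055}{2} \approx 1027.5$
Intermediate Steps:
$m{\left(o,G \right)} = 11$ ($m{\left(o,G \right)} = 3 - -8 = 3 + 8 = 11$)
$c = -12$
$x{\left(l,a \right)} = 5 + a l$
$V{\left(E,h \right)} = \frac{13}{2}$ ($V{\left(E,h \right)} = 1 + \frac{11 - 0}{2} = 1 + \frac{11 + 0}{2} = 1 + \frac{1}{2} \cdot 11 = 1 + \frac{11}{2} = \frac{13}{2}$)
$\left(V{\left(149,- \frac{56}{r{\left(-1,2 \right)}} + \frac{c}{-60} \right)} - 202\right) + x{\left(174,7 \right)} = \left(\frac{13}{2} - 202\right) + \left(5 + 7 \cdot 174\right) = - \frac{391}{2} + \left(5 + 1218\right) = - \frac{391}{2} + 1223 = \frac{2055}{2}$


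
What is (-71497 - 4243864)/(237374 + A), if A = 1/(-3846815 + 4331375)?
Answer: -2091051326160/115021945441 ≈ -18.180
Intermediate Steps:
A = 1/484560 ≈ 2.0637e-6
(-71497 - 4243864)/(237374 + A) = (-71497 - 4243864)/(237374 + 1/484560) = -4315361/115021945441/484560 = -4315361*484560/115021945441 = -2091051326160/115021945441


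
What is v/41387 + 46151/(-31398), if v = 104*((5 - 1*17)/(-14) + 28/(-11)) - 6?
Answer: -147512967485/100059115002 ≈ -1.4743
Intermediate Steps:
v = -13982/77 (v = 104*((5 - 17)*(-1/14) + 28*(-1/11)) - 6 = 104*(-12*(-1/14) - 28/11) - 6 = 104*(6/7 - 28/11) - 6 = 104*(-130/77) - 6 = -13520/77 - 6 = -13982/77 ≈ -181.58)
v/41387 + 46151/(-31398) = -13982/77/41387 + 46151/(-31398) = -13982/77*1/41387 + 46151*(-1/31398) = -13982/3186799 - 46151/31398 = -147512967485/100059115002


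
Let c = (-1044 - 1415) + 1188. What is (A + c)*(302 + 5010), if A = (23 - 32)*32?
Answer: -8281408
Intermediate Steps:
A = -288 (A = -9*32 = -288)
c = -1271 (c = -2459 + 1188 = -1271)
(A + c)*(302 + 5010) = (-288 - 1271)*(302 + 5010) = -1559*5312 = -8281408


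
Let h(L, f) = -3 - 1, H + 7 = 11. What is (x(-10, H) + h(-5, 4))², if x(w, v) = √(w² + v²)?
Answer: 132 - 16*√29 ≈ 45.837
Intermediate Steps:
H = 4 (H = -7 + 11 = 4)
h(L, f) = -4
x(w, v) = √(v² + w²)
(x(-10, H) + h(-5, 4))² = (√(4² + (-10)²) - 4)² = (√(16 + 100) - 4)² = (√116 - 4)² = (2*√29 - 4)² = (-4 + 2*√29)²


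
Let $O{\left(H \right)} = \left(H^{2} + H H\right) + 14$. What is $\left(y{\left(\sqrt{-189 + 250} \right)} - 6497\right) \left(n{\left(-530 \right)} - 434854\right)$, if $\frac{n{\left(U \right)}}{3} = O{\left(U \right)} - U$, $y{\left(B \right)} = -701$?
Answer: $-9013177244$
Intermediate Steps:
$O{\left(H \right)} = 14 + 2 H^{2}$ ($O{\left(H \right)} = \left(H^{2} + H^{2}\right) + 14 = 2 H^{2} + 14 = 14 + 2 H^{2}$)
$n{\left(U \right)} = 42 - 3 U + 6 U^{2}$ ($n{\left(U \right)} = 3 \left(\left(14 + 2 U^{2}\right) - U\right) = 3 \left(14 - U + 2 U^{2}\right) = 42 - 3 U + 6 U^{2}$)
$\left(y{\left(\sqrt{-189 + 250} \right)} - 6497\right) \left(n{\left(-530 \right)} - 434854\right) = \left(-701 - 6497\right) \left(\left(42 - -1590 + 6 \left(-530\right)^{2}\right) - 434854\right) = - 7198 \left(\left(42 + 1590 + 6 \cdot 280900\right) - 434854\right) = - 7198 \left(\left(42 + 1590 + 1685400\right) - 434854\right) = - 7198 \left(1687032 - 434854\right) = \left(-7198\right) 1252178 = -9013177244$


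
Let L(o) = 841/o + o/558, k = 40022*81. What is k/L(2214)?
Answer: 222496465788/298393 ≈ 7.4565e+5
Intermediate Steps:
k = 3241782
L(o) = 841/o + o/558 (L(o) = 841/o + o*(1/558) = 841/o + o/558)
k/L(2214) = 3241782/(841/2214 + (1/558)*2214) = 3241782/(841*(1/2214) + 123/31) = 3241782/(841/2214 + 123/31) = 3241782/(298393/68634) = 3241782*(68634/298393) = 222496465788/298393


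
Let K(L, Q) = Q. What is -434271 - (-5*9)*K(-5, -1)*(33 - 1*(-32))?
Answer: -437196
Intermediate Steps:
-434271 - (-5*9)*K(-5, -1)*(33 - 1*(-32)) = -434271 - -5*9*(-1)*(33 - 1*(-32)) = -434271 - (-45*(-1))*(33 + 32) = -434271 - 45*65 = -434271 - 1*2925 = -434271 - 2925 = -437196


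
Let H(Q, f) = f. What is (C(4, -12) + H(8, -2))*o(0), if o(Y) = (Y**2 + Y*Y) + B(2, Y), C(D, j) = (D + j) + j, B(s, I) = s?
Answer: -44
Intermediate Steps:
C(D, j) = D + 2*j
o(Y) = 2 + 2*Y**2 (o(Y) = (Y**2 + Y*Y) + 2 = (Y**2 + Y**2) + 2 = 2*Y**2 + 2 = 2 + 2*Y**2)
(C(4, -12) + H(8, -2))*o(0) = ((4 + 2*(-12)) - 2)*(2 + 2*0**2) = ((4 - 24) - 2)*(2 + 2*0) = (-20 - 2)*(2 + 0) = -22*2 = -44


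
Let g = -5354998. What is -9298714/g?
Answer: 244703/140921 ≈ 1.7365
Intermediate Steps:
-9298714/g = -9298714/(-5354998) = -9298714*(-1/5354998) = 244703/140921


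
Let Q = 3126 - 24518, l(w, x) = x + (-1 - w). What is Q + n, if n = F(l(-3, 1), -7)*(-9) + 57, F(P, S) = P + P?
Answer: -21389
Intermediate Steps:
l(w, x) = -1 + x - w
F(P, S) = 2*P
n = 3 (n = (2*(-1 + 1 - 1*(-3)))*(-9) + 57 = (2*(-1 + 1 + 3))*(-9) + 57 = (2*3)*(-9) + 57 = 6*(-9) + 57 = -54 + 57 = 3)
Q = -21392
Q + n = -21392 + 3 = -21389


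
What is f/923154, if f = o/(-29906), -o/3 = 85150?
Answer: 42575/4601307254 ≈ 9.2528e-6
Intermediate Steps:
o = -255450 (o = -3*85150 = -255450)
f = 127725/14953 (f = -255450/(-29906) = -255450*(-1/29906) = 127725/14953 ≈ 8.5418)
f/923154 = (127725/14953)/923154 = (127725/14953)*(1/923154) = 42575/4601307254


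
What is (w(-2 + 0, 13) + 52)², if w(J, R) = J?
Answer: 2500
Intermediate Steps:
(w(-2 + 0, 13) + 52)² = ((-2 + 0) + 52)² = (-2 + 52)² = 50² = 2500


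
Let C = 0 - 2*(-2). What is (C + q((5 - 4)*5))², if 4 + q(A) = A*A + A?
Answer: 900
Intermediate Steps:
C = 4 (C = 0 + 4 = 4)
q(A) = -4 + A + A² (q(A) = -4 + (A*A + A) = -4 + (A² + A) = -4 + (A + A²) = -4 + A + A²)
(C + q((5 - 4)*5))² = (4 + (-4 + (5 - 4)*5 + ((5 - 4)*5)²))² = (4 + (-4 + 1*5 + (1*5)²))² = (4 + (-4 + 5 + 5²))² = (4 + (-4 + 5 + 25))² = (4 + 26)² = 30² = 900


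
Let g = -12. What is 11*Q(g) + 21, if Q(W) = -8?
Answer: -67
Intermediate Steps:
11*Q(g) + 21 = 11*(-8) + 21 = -88 + 21 = -67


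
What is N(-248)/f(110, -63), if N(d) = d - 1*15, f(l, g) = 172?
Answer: -263/172 ≈ -1.5291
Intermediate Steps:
N(d) = -15 + d (N(d) = d - 15 = -15 + d)
N(-248)/f(110, -63) = (-15 - 248)/172 = -263*1/172 = -263/172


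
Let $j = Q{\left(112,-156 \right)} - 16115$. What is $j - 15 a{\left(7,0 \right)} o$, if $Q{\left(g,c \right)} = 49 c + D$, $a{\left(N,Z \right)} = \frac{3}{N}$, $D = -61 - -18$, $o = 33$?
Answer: $- \frac{168099}{7} \approx -24014.0$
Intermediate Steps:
$D = -43$ ($D = -61 + 18 = -43$)
$Q{\left(g,c \right)} = -43 + 49 c$ ($Q{\left(g,c \right)} = 49 c - 43 = -43 + 49 c$)
$j = -23802$ ($j = \left(-43 + 49 \left(-156\right)\right) - 16115 = \left(-43 - 7644\right) - 16115 = -7687 - 16115 = -23802$)
$j - 15 a{\left(7,0 \right)} o = -23802 - 15 \cdot \frac{3}{7} \cdot 33 = -23802 - \frac{45}{7} \cdot 33 = -23802 - \frac{1485}{7} = - \frac{168099}{7}$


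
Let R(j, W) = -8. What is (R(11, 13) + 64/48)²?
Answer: 400/9 ≈ 44.444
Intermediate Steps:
(R(11, 13) + 64/48)² = (-8 + 64/48)² = (-8 + 64*(1/48))² = (-8 + 4/3)² = (-20/3)² = 400/9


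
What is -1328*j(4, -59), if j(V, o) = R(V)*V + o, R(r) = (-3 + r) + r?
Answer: 51792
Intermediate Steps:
R(r) = -3 + 2*r
j(V, o) = o + V*(-3 + 2*V) (j(V, o) = (-3 + 2*V)*V + o = V*(-3 + 2*V) + o = o + V*(-3 + 2*V))
-1328*j(4, -59) = -1328*(-59 + 4*(-3 + 2*4)) = -1328*(-59 + 4*(-3 + 8)) = -1328*(-59 + 4*5) = -1328*(-59 + 20) = -1328*(-39) = 51792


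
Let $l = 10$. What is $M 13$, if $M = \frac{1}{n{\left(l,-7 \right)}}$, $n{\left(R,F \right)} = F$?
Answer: $- \frac{13}{7} \approx -1.8571$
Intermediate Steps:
$M = - \frac{1}{7}$ ($M = \frac{1}{-7} = - \frac{1}{7} \approx -0.14286$)
$M 13 = \left(- \frac{1}{7}\right) 13 = - \frac{13}{7}$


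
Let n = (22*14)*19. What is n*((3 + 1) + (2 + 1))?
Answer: 40964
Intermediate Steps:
n = 5852 (n = 308*19 = 5852)
n*((3 + 1) + (2 + 1)) = 5852*((3 + 1) + (2 + 1)) = 5852*(4 + 3) = 5852*7 = 40964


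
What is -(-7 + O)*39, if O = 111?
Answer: -4056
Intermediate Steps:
-(-7 + O)*39 = -(-7 + 111)*39 = -104*39 = -1*4056 = -4056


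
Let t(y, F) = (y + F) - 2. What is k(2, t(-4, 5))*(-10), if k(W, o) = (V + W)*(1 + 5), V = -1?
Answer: -60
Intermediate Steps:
t(y, F) = -2 + F + y (t(y, F) = (F + y) - 2 = -2 + F + y)
k(W, o) = -6 + 6*W (k(W, o) = (-1 + W)*(1 + 5) = (-1 + W)*6 = -6 + 6*W)
k(2, t(-4, 5))*(-10) = (-6 + 6*2)*(-10) = (-6 + 12)*(-10) = 6*(-10) = -60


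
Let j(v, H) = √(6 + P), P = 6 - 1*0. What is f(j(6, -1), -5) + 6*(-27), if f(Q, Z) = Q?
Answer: -162 + 2*√3 ≈ -158.54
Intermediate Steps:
P = 6 (P = 6 + 0 = 6)
j(v, H) = 2*√3 (j(v, H) = √(6 + 6) = √12 = 2*√3)
f(j(6, -1), -5) + 6*(-27) = 2*√3 + 6*(-27) = 2*√3 - 162 = -162 + 2*√3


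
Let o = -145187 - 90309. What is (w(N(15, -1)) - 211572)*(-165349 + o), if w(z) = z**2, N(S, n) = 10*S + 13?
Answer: 74157527535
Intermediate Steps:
N(S, n) = 13 + 10*S
o = -235496
(w(N(15, -1)) - 211572)*(-165349 + o) = ((13 + 10*15)**2 - 211572)*(-165349 - 235496) = ((13 + 150)**2 - 211572)*(-400845) = (163**2 - 211572)*(-400845) = (26569 - 211572)*(-400845) = -185003*(-400845) = 74157527535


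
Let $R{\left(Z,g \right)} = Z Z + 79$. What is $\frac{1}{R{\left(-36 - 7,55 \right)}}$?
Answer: $\frac{1}{1928} \approx 0.00051867$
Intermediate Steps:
$R{\left(Z,g \right)} = 79 + Z^{2}$ ($R{\left(Z,g \right)} = Z^{2} + 79 = 79 + Z^{2}$)
$\frac{1}{R{\left(-36 - 7,55 \right)}} = \frac{1}{79 + \left(-36 - 7\right)^{2}} = \frac{1}{79 + \left(-43\right)^{2}} = \frac{1}{79 + 1849} = \frac{1}{1928}$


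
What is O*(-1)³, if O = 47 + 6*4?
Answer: -71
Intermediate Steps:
O = 71 (O = 47 + 24 = 71)
O*(-1)³ = 71*(-1)³ = 71*(-1) = -71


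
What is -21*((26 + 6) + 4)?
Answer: -756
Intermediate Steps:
-21*((26 + 6) + 4) = -21*(32 + 4) = -21*36 = -756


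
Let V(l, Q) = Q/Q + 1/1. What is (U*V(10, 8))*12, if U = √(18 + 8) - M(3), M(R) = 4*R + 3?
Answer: -360 + 24*√26 ≈ -237.62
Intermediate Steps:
M(R) = 3 + 4*R
V(l, Q) = 2 (V(l, Q) = 1 + 1*1 = 1 + 1 = 2)
U = -15 + √26 (U = √(18 + 8) - (3 + 4*3) = √26 - (3 + 12) = √26 - 1*15 = √26 - 15 = -15 + √26 ≈ -9.9010)
(U*V(10, 8))*12 = ((-15 + √26)*2)*12 = (-30 + 2*√26)*12 = -360 + 24*√26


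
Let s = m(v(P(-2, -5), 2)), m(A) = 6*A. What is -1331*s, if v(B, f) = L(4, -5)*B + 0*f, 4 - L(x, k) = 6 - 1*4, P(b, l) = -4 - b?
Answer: 31944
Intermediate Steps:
L(x, k) = 2 (L(x, k) = 4 - (6 - 1*4) = 4 - (6 - 4) = 4 - 1*2 = 4 - 2 = 2)
v(B, f) = 2*B (v(B, f) = 2*B + 0*f = 2*B + 0 = 2*B)
s = -24 (s = 6*(2*(-4 - 1*(-2))) = 6*(2*(-4 + 2)) = 6*(2*(-2)) = 6*(-4) = -24)
-1331*s = -1331*(-24) = 31944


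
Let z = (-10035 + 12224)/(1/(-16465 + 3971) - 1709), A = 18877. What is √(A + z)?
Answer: √8605788647023317491/21352247 ≈ 137.39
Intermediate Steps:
z = -27349366/21352247 (z = 2189/(1/(-12494) - 1709) = 2189/(-1/12494 - 1709) = 2189/(-21352247/12494) = 2189*(-12494/21352247) = -27349366/21352247 ≈ -1.2809)
√(A + z) = √(18877 - 27349366/21352247) = √(403039017253/21352247) = √8605788647023317491/21352247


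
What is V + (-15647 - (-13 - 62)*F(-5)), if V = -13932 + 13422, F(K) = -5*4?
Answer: -17657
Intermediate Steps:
F(K) = -20
V = -510
V + (-15647 - (-13 - 62)*F(-5)) = -510 + (-15647 - (-13 - 62)*(-20)) = -510 + (-15647 - (-75)*(-20)) = -510 + (-15647 - 1*1500) = -510 + (-15647 - 1500) = -510 - 17147 = -17657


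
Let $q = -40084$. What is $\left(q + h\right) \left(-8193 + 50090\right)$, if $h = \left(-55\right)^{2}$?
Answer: $-1552660923$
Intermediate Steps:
$h = 3025$
$\left(q + h\right) \left(-8193 + 50090\right) = \left(-40084 + 3025\right) \left(-8193 + 50090\right) = \left(-37059\right) 41897 = -1552660923$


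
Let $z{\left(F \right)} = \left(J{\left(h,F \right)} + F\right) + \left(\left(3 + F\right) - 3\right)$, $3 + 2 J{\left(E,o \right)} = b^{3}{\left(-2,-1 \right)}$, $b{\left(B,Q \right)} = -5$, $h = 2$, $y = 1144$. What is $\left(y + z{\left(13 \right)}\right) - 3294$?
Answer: $-2188$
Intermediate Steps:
$J{\left(E,o \right)} = -64$ ($J{\left(E,o \right)} = - \frac{3}{2} + \frac{\left(-5\right)^{3}}{2} = - \frac{3}{2} + \frac{1}{2} \left(-125\right) = - \frac{3}{2} - \frac{125}{2} = -64$)
$z{\left(F \right)} = -64 + 2 F$ ($z{\left(F \right)} = \left(-64 + F\right) + \left(\left(3 + F\right) - 3\right) = \left(-64 + F\right) + F = -64 + 2 F$)
$\left(y + z{\left(13 \right)}\right) - 3294 = \left(1144 + \left(-64 + 2 \cdot 13\right)\right) - 3294 = \left(1144 + \left(-64 + 26\right)\right) - 3294 = \left(1144 - 38\right) - 3294 = 1106 - 3294 = -2188$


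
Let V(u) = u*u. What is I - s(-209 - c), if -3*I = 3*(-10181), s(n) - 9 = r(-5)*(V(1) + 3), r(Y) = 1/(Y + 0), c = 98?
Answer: 50864/5 ≈ 10173.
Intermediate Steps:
r(Y) = 1/Y
V(u) = u²
s(n) = 41/5 (s(n) = 9 + (1² + 3)/(-5) = 9 - (1 + 3)/5 = 9 - ⅕*4 = 9 - ⅘ = 41/5)
I = 10181 (I = -(-10181) = -⅓*(-30543) = 10181)
I - s(-209 - c) = 10181 - 1*41/5 = 10181 - 41/5 = 50864/5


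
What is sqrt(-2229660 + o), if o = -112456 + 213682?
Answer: I*sqrt(2128434) ≈ 1458.9*I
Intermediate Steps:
o = 101226
sqrt(-2229660 + o) = sqrt(-2229660 + 101226) = sqrt(-2128434) = I*sqrt(2128434)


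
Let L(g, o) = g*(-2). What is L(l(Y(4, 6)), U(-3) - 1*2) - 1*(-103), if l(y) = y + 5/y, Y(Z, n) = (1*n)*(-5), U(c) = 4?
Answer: 490/3 ≈ 163.33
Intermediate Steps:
Y(Z, n) = -5*n (Y(Z, n) = n*(-5) = -5*n)
L(g, o) = -2*g
L(l(Y(4, 6)), U(-3) - 1*2) - 1*(-103) = -2*(-5*6 + 5/((-5*6))) - 1*(-103) = -2*(-30 + 5/(-30)) + 103 = -2*(-30 + 5*(-1/30)) + 103 = -2*(-30 - 1/6) + 103 = -2*(-181/6) + 103 = 181/3 + 103 = 490/3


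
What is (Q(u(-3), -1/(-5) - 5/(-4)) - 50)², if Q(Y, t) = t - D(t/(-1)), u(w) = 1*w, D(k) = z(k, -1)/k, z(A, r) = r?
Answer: 815616481/336400 ≈ 2424.5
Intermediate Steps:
D(k) = -1/k
u(w) = w
Q(Y, t) = t - 1/t (Q(Y, t) = t - (-1)/(t/(-1)) = t - (-1)/(t*(-1)) = t - (-1)/((-t)) = t - (-1)*(-1/t) = t - 1/t)
(Q(u(-3), -1/(-5) - 5/(-4)) - 50)² = (((-1/(-5) - 5/(-4)) - 1/(-1/(-5) - 5/(-4))) - 50)² = (((-1*(-⅕) - 5*(-¼)) - 1/(-1*(-⅕) - 5*(-¼))) - 50)² = (((⅕ + 5/4) - 1/(⅕ + 5/4)) - 50)² = ((29/20 - 1/29/20) - 50)² = ((29/20 - 1*20/29) - 50)² = ((29/20 - 20/29) - 50)² = (441/580 - 50)² = (-28559/580)² = 815616481/336400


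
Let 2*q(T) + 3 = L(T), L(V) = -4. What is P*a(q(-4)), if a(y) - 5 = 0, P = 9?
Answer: 45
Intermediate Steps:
q(T) = -7/2 (q(T) = -3/2 + (½)*(-4) = -3/2 - 2 = -7/2)
a(y) = 5 (a(y) = 5 + 0 = 5)
P*a(q(-4)) = 9*5 = 45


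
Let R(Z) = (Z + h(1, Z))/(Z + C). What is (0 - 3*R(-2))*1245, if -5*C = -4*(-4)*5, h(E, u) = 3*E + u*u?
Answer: 2075/2 ≈ 1037.5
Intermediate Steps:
h(E, u) = u² + 3*E (h(E, u) = 3*E + u² = u² + 3*E)
C = -16 (C = -(-4*(-4))*5/5 = -16*5/5 = -⅕*80 = -16)
R(Z) = (3 + Z + Z²)/(-16 + Z) (R(Z) = (Z + (Z² + 3*1))/(Z - 16) = (Z + (Z² + 3))/(-16 + Z) = (Z + (3 + Z²))/(-16 + Z) = (3 + Z + Z²)/(-16 + Z))
(0 - 3*R(-2))*1245 = (0 - 3*(3 - 2 + (-2)²)/(-16 - 2))*1245 = (0 - 3*(3 - 2 + 4)/(-18))*1245 = (0 - (-1)*5/6)*1245 = (0 - 3*(-5/18))*1245 = (0 + ⅚)*1245 = (⅚)*1245 = 2075/2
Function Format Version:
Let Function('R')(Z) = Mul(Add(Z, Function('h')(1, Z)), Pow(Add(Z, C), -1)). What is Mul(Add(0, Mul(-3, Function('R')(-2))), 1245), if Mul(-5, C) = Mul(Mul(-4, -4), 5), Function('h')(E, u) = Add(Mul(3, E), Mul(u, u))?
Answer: Rational(2075, 2) ≈ 1037.5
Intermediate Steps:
Function('h')(E, u) = Add(Pow(u, 2), Mul(3, E)) (Function('h')(E, u) = Add(Mul(3, E), Pow(u, 2)) = Add(Pow(u, 2), Mul(3, E)))
C = -16 (C = Mul(Rational(-1, 5), Mul(Mul(-4, -4), 5)) = Mul(Rational(-1, 5), Mul(16, 5)) = Mul(Rational(-1, 5), 80) = -16)
Function('R')(Z) = Mul(Pow(Add(-16, Z), -1), Add(3, Z, Pow(Z, 2))) (Function('R')(Z) = Mul(Add(Z, Add(Pow(Z, 2), Mul(3, 1))), Pow(Add(Z, -16), -1)) = Mul(Add(Z, Add(Pow(Z, 2), 3)), Pow(Add(-16, Z), -1)) = Mul(Add(Z, Add(3, Pow(Z, 2))), Pow(Add(-16, Z), -1)) = Mul(Add(3, Z, Pow(Z, 2)), Pow(Add(-16, Z), -1)) = Mul(Pow(Add(-16, Z), -1), Add(3, Z, Pow(Z, 2))))
Mul(Add(0, Mul(-3, Function('R')(-2))), 1245) = Mul(Add(0, Mul(-3, Mul(Pow(Add(-16, -2), -1), Add(3, -2, Pow(-2, 2))))), 1245) = Mul(Add(0, Mul(-3, Mul(Pow(-18, -1), Add(3, -2, 4)))), 1245) = Mul(Add(0, Mul(-3, Mul(Rational(-1, 18), 5))), 1245) = Mul(Add(0, Mul(-3, Rational(-5, 18))), 1245) = Mul(Add(0, Rational(5, 6)), 1245) = Mul(Rational(5, 6), 1245) = Rational(2075, 2)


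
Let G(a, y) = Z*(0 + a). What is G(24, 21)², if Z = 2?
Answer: 2304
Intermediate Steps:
G(a, y) = 2*a (G(a, y) = 2*(0 + a) = 2*a)
G(24, 21)² = (2*24)² = 48² = 2304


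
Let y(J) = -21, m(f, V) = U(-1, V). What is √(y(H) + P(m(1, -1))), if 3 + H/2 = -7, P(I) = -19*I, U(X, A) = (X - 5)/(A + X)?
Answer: I*√78 ≈ 8.8318*I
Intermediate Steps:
U(X, A) = (-5 + X)/(A + X)
m(f, V) = -6/(-1 + V) (m(f, V) = (-5 - 1)/(V - 1) = -6/(-1 + V))
H = -20 (H = -6 + 2*(-7) = -6 - 14 = -20)
√(y(H) + P(m(1, -1))) = √(-21 - (-114)/(-1 - 1)) = √(-21 - (-114)/(-2)) = √(-21 - (-114)*(-1)/2) = √(-21 - 19*3) = √(-21 - 57) = √(-78) = I*√78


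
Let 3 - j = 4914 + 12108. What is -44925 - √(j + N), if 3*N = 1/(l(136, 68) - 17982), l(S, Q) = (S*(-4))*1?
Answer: -44925 - I*√52570228851174/55578 ≈ -44925.0 - 130.46*I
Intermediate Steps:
l(S, Q) = -4*S (l(S, Q) = -4*S*1 = -4*S)
j = -17019 (j = 3 - (4914 + 12108) = 3 - 1*17022 = 3 - 17022 = -17019)
N = -1/55578 (N = 1/(3*(-4*136 - 17982)) = 1/(3*(-544 - 17982)) = (⅓)/(-18526) = (⅓)*(-1/18526) = -1/55578 ≈ -1.7993e-5)
-44925 - √(j + N) = -44925 - √(-17019 - 1/55578) = -44925 - √(-945881983/55578) = -44925 - I*√52570228851174/55578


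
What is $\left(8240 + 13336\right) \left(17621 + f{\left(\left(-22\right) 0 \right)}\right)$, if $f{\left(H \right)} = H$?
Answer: $380190696$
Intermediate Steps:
$\left(8240 + 13336\right) \left(17621 + f{\left(\left(-22\right) 0 \right)}\right) = \left(8240 + 13336\right) \left(17621 - 0\right) = 21576 \left(17621 + 0\right) = 21576 \cdot 17621 = 380190696$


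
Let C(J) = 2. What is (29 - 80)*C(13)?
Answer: -102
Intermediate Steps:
(29 - 80)*C(13) = (29 - 80)*2 = -51*2 = -102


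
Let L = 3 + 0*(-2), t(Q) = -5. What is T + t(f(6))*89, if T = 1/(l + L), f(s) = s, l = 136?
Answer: -61854/139 ≈ -444.99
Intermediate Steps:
L = 3 (L = 3 + 0 = 3)
T = 1/139 (T = 1/(136 + 3) = 1/139 ≈ 0.0071942)
T + t(f(6))*89 = 1/139 - 5*89 = 1/139 - 445 = -61854/139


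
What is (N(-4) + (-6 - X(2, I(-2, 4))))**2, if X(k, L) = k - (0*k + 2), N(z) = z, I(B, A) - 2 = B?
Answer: 100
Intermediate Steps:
I(B, A) = 2 + B
X(k, L) = -2 + k (X(k, L) = k - (0 + 2) = k - 1*2 = k - 2 = -2 + k)
(N(-4) + (-6 - X(2, I(-2, 4))))**2 = (-4 + (-6 - (-2 + 2)))**2 = (-4 + (-6 - 1*0))**2 = (-4 + (-6 + 0))**2 = (-4 - 6)**2 = (-10)**2 = 100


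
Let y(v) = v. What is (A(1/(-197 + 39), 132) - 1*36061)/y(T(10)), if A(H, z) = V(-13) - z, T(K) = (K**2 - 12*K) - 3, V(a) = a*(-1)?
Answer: 36180/23 ≈ 1573.0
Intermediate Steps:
V(a) = -a
T(K) = -3 + K**2 - 12*K
A(H, z) = 13 - z (A(H, z) = -1*(-13) - z = 13 - z)
(A(1/(-197 + 39), 132) - 1*36061)/y(T(10)) = ((13 - 1*132) - 1*36061)/(-3 + 10**2 - 12*10) = ((13 - 132) - 36061)/(-3 + 100 - 120) = (-119 - 36061)/(-23) = -36180*(-1/23) = 36180/23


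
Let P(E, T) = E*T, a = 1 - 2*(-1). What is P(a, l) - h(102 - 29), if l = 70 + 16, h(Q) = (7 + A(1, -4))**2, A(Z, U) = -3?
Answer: 242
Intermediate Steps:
h(Q) = 16 (h(Q) = (7 - 3)**2 = 4**2 = 16)
l = 86
a = 3 (a = 1 + 2 = 3)
P(a, l) - h(102 - 29) = 3*86 - 1*16 = 258 - 16 = 242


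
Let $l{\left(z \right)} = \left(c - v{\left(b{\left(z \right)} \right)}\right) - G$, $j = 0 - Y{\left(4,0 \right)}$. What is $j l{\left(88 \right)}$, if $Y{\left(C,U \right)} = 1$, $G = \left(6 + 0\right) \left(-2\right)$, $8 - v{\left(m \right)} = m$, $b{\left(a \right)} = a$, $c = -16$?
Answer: $-76$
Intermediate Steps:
$v{\left(m \right)} = 8 - m$
$G = -12$ ($G = 6 \left(-2\right) = -12$)
$j = -1$ ($j = 0 - 1 = -1$)
$l{\left(z \right)} = -12 + z$ ($l{\left(z \right)} = \left(-16 - \left(8 - z\right)\right) - -12 = \left(-16 + \left(-8 + z\right)\right) + 12 = \left(-24 + z\right) + 12 = -12 + z$)
$j l{\left(88 \right)} = - (-12 + 88) = \left(-1\right) 76 = -76$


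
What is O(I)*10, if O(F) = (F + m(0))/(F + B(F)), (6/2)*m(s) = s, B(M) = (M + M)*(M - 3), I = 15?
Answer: ⅖ ≈ 0.40000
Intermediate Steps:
B(M) = 2*M*(-3 + M) (B(M) = (2*M)*(-3 + M) = 2*M*(-3 + M))
m(s) = s/3
O(F) = F/(F + 2*F*(-3 + F)) (O(F) = (F + (⅓)*0)/(F + 2*F*(-3 + F)) = (F + 0)/(F + 2*F*(-3 + F)) = F/(F + 2*F*(-3 + F)))
O(I)*10 = 10/(-5 + 2*15) = 10/(-5 + 30) = 10/25 = (1/25)*10 = ⅖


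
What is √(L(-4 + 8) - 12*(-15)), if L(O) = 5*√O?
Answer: √190 ≈ 13.784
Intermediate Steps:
√(L(-4 + 8) - 12*(-15)) = √(5*√(-4 + 8) - 12*(-15)) = √(5*√4 + 180) = √(5*2 + 180) = √(10 + 180) = √190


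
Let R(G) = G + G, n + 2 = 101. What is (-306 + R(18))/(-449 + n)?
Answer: 27/35 ≈ 0.77143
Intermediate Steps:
n = 99 (n = -2 + 101 = 99)
R(G) = 2*G
(-306 + R(18))/(-449 + n) = (-306 + 2*18)/(-449 + 99) = (-306 + 36)/(-350) = -270*(-1/350) = 27/35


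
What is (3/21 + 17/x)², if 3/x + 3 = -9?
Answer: 225625/49 ≈ 4604.6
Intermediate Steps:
x = -¼ (x = 3/(-3 - 9) = 3/(-12) = 3*(-1/12) = -¼ ≈ -0.25000)
(3/21 + 17/x)² = (3/21 + 17/(-¼))² = (3*(1/21) + 17*(-4))² = (⅐ - 68)² = (-475/7)² = 225625/49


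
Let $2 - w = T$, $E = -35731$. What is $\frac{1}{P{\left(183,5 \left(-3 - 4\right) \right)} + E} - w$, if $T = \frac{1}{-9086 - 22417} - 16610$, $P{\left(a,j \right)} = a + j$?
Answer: $- \frac{2069063828386}{124552361} \approx -16612.0$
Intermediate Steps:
$T = - \frac{523264831}{31503}$ ($T = \frac{1}{-31503} - 16610 = - \frac{1}{31503} - 16610 = - \frac{523264831}{31503} \approx -16610.0$)
$w = \frac{523327837}{31503}$ ($w = 2 - - \frac{523264831}{31503} = 2 + \frac{523264831}{31503} = \frac{523327837}{31503} \approx 16612.0$)
$\frac{1}{P{\left(183,5 \left(-3 - 4\right) \right)} + E} - w = \frac{1}{\left(183 + 5 \left(-3 - 4\right)\right) - 35731} - \frac{523327837}{31503} = \frac{1}{\left(183 + 5 \left(-7\right)\right) - 35731} - \frac{523327837}{31503} = \frac{1}{\left(183 - 35\right) - 35731} - \frac{523327837}{31503} = \frac{1}{148 - 35731} - \frac{523327837}{31503} = \frac{1}{-35583} - \frac{523327837}{31503} = - \frac{1}{35583} - \frac{523327837}{31503} = - \frac{2069063828386}{124552361}$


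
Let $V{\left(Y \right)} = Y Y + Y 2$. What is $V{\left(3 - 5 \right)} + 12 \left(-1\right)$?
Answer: $-12$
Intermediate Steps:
$V{\left(Y \right)} = Y^{2} + 2 Y$
$V{\left(3 - 5 \right)} + 12 \left(-1\right) = \left(3 - 5\right) \left(2 + \left(3 - 5\right)\right) + 12 \left(-1\right) = \left(3 - 5\right) \left(2 + \left(3 - 5\right)\right) - 12 = - 2 \left(2 - 2\right) - 12 = \left(-2\right) 0 - 12 = 0 - 12 = -12$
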